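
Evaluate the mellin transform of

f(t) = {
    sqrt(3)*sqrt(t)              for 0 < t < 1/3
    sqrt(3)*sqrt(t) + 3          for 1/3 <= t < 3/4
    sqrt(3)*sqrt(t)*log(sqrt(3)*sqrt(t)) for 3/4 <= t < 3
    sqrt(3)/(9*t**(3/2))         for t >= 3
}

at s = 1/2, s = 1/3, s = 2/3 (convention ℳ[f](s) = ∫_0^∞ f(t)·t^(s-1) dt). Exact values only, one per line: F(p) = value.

F(1/2) = sqrt(3)*(162*log(2) + 143 + 486*log(3))/216
F(1/3) = -3*3**(2/3) - 3352*3**(1/3)/1575 + log(2**(9*6**(1/3)/10)*3**(-9*6**(1/3)/10 + 18*3**(1/3)/5)) + 297*6**(1/3)/50
F(2/3) = -2332*3**(2/3)/2205 - 3*3**(1/3)/2 - 9*6**(2/3)*log(3)/28 + 9*6**(2/3)*log(2)/28 + 621*6**(2/3)/392 + 18*3**(2/3)*log(3)/7

peel off the common scale on t: sqrt(t) on [0, 1); sqrt(t) + 3 on [1, 9/4); sqrt(t)*log(sqrt(t)) on [9/4, 9); …
invert the power substitution to get t on [0, 1); t + 3 on [1, 3/2); t*log(t) on [3/2, 3); …
split f at 1/3, 3/4, 3: ℳ[f](s) collects 4 kernel integrals
[0, 1/3) adds the kernel integral of sqrt(3)*sqrt(t)
for t in [1/3, 3/4): the term is ∫ (sqrt(3)*sqrt(t) + 3)·t^(s-1)
between 3/4 and 3 the integrand is sqrt(3)*sqrt(t)*log(sqrt(3)*sqrt(t))·t^(s-1)
on [3, ∞): add ∫ sqrt(3)/(9*t**(3/2))·t^(s-1) dt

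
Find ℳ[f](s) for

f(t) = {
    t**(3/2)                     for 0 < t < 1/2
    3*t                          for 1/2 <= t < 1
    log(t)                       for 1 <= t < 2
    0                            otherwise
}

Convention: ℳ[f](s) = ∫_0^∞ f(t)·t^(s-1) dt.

(-2*2**(2*s)*(s + 1)*(2*s + 3) + 6*2**s*s**2*(2*s + 3) + 2*2**s*(s + 1)*(2*s + 3) + 4**s*s*(s + 1)*(2*s + 3)*log(4) + sqrt(2)*s**2*(s + 1) - 3*s**2*(2*s + 3))/(2*2**s*s**2*(s + 1)*(2*s + 3))
  Re(s) > -3/2

slice at 1/2, 1, transform all 3 pieces, and sum them
piece [0, 1/2): integrate t**(3/2) against the kernel
∫ over [1/2, 1) of 3*t·t^(s-1) joins the sum
between 1 and 2 the integrand is log(t)·t^(s-1)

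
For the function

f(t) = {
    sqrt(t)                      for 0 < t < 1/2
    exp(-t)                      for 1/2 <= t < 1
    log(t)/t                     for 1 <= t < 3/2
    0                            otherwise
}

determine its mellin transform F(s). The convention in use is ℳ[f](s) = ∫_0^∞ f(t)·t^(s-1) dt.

cuts at 1/2, 1: linearity sums the 3 kernel integrals
on [0, 1/2) integrate f = sqrt(t) against the kernel
∫ exp(-t)·t^(s-1) over [1/2, 1)
between 1 and 3/2 the integrand is log(t)/t·t^(s-1)

(3*2**s*(2*s + 1)*(s**2 - 2*s + 1)*uppergamma(s, 1/2) - 3*2**s*(2*s + 1)*(s**2 - 2*s + 1)*uppergamma(s, 1) + 3*2**s*(2*s + 1) + 3**s*s*(2*s + 1)*(-2*log(2) + 2*log(3)) - 2*3**s*(2*s + 1) + 3**s*(2*s + 1)*(-2*log(3) + 2*log(2)) + 3*sqrt(2)*(s**2 - 2*s + 1))/(3*2**s*(2*s + 1)*(s**2 - 2*s + 1))
  Re(s) > -1/2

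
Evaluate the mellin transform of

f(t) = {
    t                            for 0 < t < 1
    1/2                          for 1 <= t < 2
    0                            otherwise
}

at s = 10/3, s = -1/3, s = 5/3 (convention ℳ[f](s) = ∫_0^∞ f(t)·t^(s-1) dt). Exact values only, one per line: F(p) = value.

F(10/3) = 21/260 + 6*2**(1/3)/5
F(-1/3) = 3 - 3*2**(2/3)/4
F(5/3) = 3/40 + 3*2**(2/3)/5

linearity at 1 turns ℳ[f](s) into 2 summed integrals
on [0, 1) integrate f = t against the kernel
segment [1, 2) carries 1/2; integrate it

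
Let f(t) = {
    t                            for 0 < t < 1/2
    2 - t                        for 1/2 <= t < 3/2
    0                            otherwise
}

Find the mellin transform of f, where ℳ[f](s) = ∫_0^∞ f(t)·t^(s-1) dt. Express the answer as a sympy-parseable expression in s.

(3**s*s + 4*3**s - 2*s - 4)/(2*2**s*s*(s + 1))
  Re(s) > -1

linearity at 1/2 turns ℳ[f](s) into 2 summed integrals
the [0, 1/2) slice contributes ∫ t·t^(s-1) dt
between 1/2 and 3/2 the integrand is (2 - t)·t^(s-1)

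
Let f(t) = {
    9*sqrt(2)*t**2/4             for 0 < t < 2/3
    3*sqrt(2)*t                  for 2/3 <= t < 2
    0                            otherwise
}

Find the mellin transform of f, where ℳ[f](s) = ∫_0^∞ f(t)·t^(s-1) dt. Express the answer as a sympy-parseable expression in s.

undo the common scale on t: sqrt(2)*t**2/4 on [0, 2); sqrt(2)*t on [2, 6)
undo the shared t-power: sqrt(2)*t**(3/2)/4 on [0, 2); sqrt(2)*sqrt(t) on [2, 6)
remove the common scale on t first: t**(3/2) on [0, 1); 2*sqrt(t) on [1, 3)
the 2 pieces separated at 2/3 each add one integral
piece [0, 2/3): integrate 9*sqrt(2)*t**2/4 against the kernel
on [2/3, 2) integrate f = 3*sqrt(2)*t against the kernel

2**(s + 1/2)*(6*3**s*(s + 2) - s - 3)/(3**s*(s + 1)*(s + 2))
  Re(s) > -2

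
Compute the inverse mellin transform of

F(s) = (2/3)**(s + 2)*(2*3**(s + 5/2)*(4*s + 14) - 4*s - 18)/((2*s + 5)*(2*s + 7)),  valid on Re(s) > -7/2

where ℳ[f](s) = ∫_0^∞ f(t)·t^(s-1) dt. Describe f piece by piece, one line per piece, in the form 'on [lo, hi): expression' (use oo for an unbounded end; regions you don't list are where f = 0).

on [0, 2/3): 3*sqrt(6)*t**(7/2)/4
on [2/3, 2): sqrt(6)*t**(5/2)

undo the shared t-power: 3*sqrt(6)*t**(3/2)/4 on [0, 2/3); sqrt(6)*sqrt(t) on [2/3, 2)
remove the common scale on t first: t**(3/2) on [0, 1); 2*sqrt(t) on [1, 3)
decompose at 2/3; ℳ[f](s) sums the 2 pieces' integrals
∫ over [0, 2/3) of 3*sqrt(6)*t**(7/2)/4·t^(s-1) joins the sum
[2/3, 2) adds the kernel integral of sqrt(6)*t**(5/2)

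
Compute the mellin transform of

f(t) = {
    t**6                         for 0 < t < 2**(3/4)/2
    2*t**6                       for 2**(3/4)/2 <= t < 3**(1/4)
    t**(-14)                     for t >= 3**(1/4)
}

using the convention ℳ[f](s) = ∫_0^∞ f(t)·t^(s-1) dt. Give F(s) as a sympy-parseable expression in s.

2**(1/2 - s/4)*(972*6**(s/4 + 1/2)*(s - 14) - 2*6**(s/4 + 1/2)*(s + 6) - 81*s + 1134)/(324*(s - 14)*(s + 6))
  -6 < Re(s) < 14

reversing the power substitution: t**3 on [0, sqrt(2)/2); 2*t**3 on [sqrt(2)/2, sqrt(3)); t**(-7) on [sqrt(3), ∞)
the power substitution comes off first: t**(3/2) on [0, 1/2); 2*t**(3/2) on [1/2, 3); t**(-7/2) on [3, ∞)
the shared t-power comes off first: t on [0, 1/2); 2*t on [1/2, 3); t**(-4) on [3, ∞)
cuts at 2**(3/4)/2, 3**(1/4): linearity sums the 3 kernel integrals
for t in [0, 2**(3/4)/2): the term is ∫ t**6·t^(s-1)
[2**(3/4)/2, 3**(1/4)) adds the kernel integral of 2*t**6
∫ t**(-14)·t^(s-1) over [3**(1/4), ∞)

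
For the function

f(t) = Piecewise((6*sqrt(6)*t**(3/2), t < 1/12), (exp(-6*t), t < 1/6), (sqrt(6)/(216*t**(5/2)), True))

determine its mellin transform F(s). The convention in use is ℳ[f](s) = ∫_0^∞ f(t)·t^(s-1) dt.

strip the common scale on t: 3*sqrt(3)*t**(3/2) on [0, 1/6); exp(-3*t) on [1/6, 1/3); sqrt(3)/(27*t**(5/2)) on [1/3, ∞)
peel off the common scale on t: t**(3/2) on [0, 1/2); exp(-t) on [1/2, 1); t**(-5/2) on [1, ∞)
f breaks at 1/12, 1/6 into 3 integrals to sum
segment [0, 1/12) carries 6*sqrt(6)*t**(3/2); integrate it
piece [1/12, 1/6): integrate exp(-6*t) against the kernel
∫ sqrt(6)/(216*t**(5/2))·t^(s-1) over [1/6, ∞)

(2*2**s*(2*s - 5)*(2*s + 3)*uppergamma(s, 1/2) - 2*2**s*(2*s - 5)*(2*s + 3)*uppergamma(s, 1) - 4*2**s*(2*s + 3) + sqrt(2)*(2*s - 5))/(2*12**s*(2*s - 5)*(2*s + 3))
  -3/2 < Re(s) < 5/2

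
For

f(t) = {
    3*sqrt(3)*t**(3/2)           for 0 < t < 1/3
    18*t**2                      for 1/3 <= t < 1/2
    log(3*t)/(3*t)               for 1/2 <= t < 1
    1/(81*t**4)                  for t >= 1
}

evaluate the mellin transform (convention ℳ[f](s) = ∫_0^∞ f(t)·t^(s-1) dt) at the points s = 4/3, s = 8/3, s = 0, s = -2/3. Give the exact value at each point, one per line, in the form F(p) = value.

remove the common scale on t first: t**(3/2) on [0, 1); 2*t**2 on [1, 3/2); log(t)/t on [3/2, 3); …
treat the 4 regions marked off by 1/3, 1/2, 1 separately and sum
∫ 3*sqrt(3)*t**(3/2)·t^(s-1) over [0, 1/3)
on [1/3, 1/2): add ∫ 18*t**2·t^(s-1) dt
on [1/2, 1) integrate f = log(3*t)/(3*t) against the kernel
for t in [1, ∞): the term is ∫ 1/(81*t**4)·t^(s-1)

F(4/3) = -647/216 - 7*3**(2/3)/255 + log(2**(2**(2/3)/2)*3**(1 - 2**(2/3)/2)) + 147*2**(2/3)/80
F(8/3) = -299/2700 - 2**(1/3)*log(3)/20 - 11*3**(1/3)/1575 + 2**(1/3)*log(2)/20 + 843*2**(1/3)/5600 + log(3)/5
F(0) = log(6**(1/3)/2) + 365/162
F(-2/3) = -3*3**(2/3)/10 - 2*2**(2/3)*log(2)/5 - log(3)/5 - 1109/9450 + 2*2**(2/3)*log(3)/5 + 723*2**(2/3)/200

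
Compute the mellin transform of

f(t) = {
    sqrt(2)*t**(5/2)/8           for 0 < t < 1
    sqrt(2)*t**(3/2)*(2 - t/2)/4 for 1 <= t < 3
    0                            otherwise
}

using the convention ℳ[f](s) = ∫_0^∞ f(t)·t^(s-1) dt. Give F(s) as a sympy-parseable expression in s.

peel off the common scale on t: t**(5/2) on [0, 1/2); t**(3/2)*(2 - t) on [1/2, 3/2)
undo the shared t-power: t**(3/2) on [0, 1/2); sqrt(t)*(2 - t) on [1/2, 3/2)
invert the shared t-power to get t on [0, 1/2); 2 - t on [1/2, 3/2)
cuts at 1: linearity sums the 2 kernel integrals
piece [0, 1): integrate sqrt(2)*t**(5/2)/8 against the kernel
between 1 and 3 the integrand is sqrt(2)*t**(3/2)*(2 - t/2)/4·t^(s-1)

sqrt(2)*(3**(s + 3/2)*(2*s + 3) + 8*3**(s + 3/2) - 4*s - 14)/(4*(2*s + 3)*(2*s + 5))
  Re(s) > -5/2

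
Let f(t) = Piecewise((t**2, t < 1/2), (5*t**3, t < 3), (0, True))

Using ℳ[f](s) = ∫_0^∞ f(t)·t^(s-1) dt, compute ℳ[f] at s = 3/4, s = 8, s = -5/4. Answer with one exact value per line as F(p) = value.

F(3/4) = -5*2**(1/4)/132 + 36*3**(3/4)
F(8) = 4534963193/56320
F(-5/4) = -2**(1/4)/21 + 60*3**(3/4)/7

breakpoints 1/2: one integral from each of the 2 segments
segment [0, 1/2) carries t**2; integrate it
over [1/2, 3), the kernel integral of 5*t**3 enters the sum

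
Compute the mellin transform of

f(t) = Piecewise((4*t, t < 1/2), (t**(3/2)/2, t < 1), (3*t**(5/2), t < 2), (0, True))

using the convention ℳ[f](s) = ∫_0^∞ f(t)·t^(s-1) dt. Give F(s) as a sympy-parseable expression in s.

cuts at 1/2, 1: linearity sums the 3 kernel integrals
∫ over [0, 1/2) of 4*t·t^(s-1) joins the sum
over [1/2, 1), the kernel integral of t**(3/2)/2 enters the sum
on [1, 2): add ∫ 3*t**(5/2)·t^(s-1) dt

(-2**(-s - 3/2)*(s + 1)*(2*s + 5) + 4*2**(-s - 1)*(2*s + 3)*(2*s + 5) + 6*2**(s + 5/2)*(s + 1)*(2*s + 3) - 6*(s + 1)*(2*s + 3) + (s + 1)*(2*s + 5))/((s + 1)*(2*s + 3)*(2*s + 5))
  Re(s) > -1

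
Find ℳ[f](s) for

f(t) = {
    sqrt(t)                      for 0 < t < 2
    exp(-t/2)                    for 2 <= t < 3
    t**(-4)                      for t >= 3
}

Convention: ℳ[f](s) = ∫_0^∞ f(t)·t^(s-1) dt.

(2**s*(s - 4)*(2*s + 1)*uppergamma(s, 1) - 2**s*(s - 4)*(2*s + 1)*uppergamma(s, 3/2) + 2*2**(s + 1/2)*(s - 4) - 3**s*(2*s + 1)/81)/((s - 4)*(2*s + 1))
  -1/2 < Re(s) < 4

f breaks at 2, 3 into 3 integrals to sum
segment [0, 2) carries sqrt(t); integrate it
segment 2 to 3 holds exp(-t/2); add its integral
the [3, ∞) slice contributes ∫ t**(-4)·t^(s-1) dt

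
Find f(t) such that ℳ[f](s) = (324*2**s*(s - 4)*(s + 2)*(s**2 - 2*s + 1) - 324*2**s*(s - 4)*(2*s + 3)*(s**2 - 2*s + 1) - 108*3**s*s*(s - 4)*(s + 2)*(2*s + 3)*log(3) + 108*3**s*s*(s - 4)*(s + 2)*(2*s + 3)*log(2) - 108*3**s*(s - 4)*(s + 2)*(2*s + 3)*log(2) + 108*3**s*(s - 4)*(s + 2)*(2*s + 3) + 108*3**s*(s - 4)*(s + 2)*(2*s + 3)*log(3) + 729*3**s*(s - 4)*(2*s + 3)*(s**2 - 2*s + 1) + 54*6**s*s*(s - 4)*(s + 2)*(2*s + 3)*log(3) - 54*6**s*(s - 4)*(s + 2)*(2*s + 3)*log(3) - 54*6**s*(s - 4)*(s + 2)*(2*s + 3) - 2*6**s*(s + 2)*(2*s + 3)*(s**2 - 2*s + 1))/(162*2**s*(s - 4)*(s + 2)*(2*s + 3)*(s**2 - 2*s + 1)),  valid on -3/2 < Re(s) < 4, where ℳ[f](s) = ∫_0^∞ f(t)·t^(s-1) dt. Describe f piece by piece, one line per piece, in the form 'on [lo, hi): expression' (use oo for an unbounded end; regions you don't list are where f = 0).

on [0, 1): t**(3/2)
on [1, 3/2): 2*t**2
on [3/2, 3): log(t)/t
on [3, oo): t**(-4)

breakpoints 1, 3/2, 3: one integral from each of the 4 segments
on [0, 1) integrate f = t**(3/2) against the kernel
the [1, 3/2) slice contributes ∫ 2*t**2·t^(s-1) dt
on [3/2, 3): add ∫ log(t)/t·t^(s-1) dt
∫ t**(-4)·t^(s-1) over [3, ∞)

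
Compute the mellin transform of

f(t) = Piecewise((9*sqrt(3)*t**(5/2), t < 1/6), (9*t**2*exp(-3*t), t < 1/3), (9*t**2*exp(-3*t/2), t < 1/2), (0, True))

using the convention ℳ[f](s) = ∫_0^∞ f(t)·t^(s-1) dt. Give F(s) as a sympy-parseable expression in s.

(2**(s + 2)*(2*s + 5)*uppergamma(s + 2, 1/2) - 2**(s + 2)*(2*s + 5)*uppergamma(s + 2, 1) + 2**(2*s + 4)*(2*s + 5)*uppergamma(s + 2, 1/2) - 2**(2*s + 4)*(2*s + 5)*uppergamma(s + 2, 3/4) + sqrt(2))/(4*6**s*(2*s + 5))
  Re(s) > -5/2

undo the common scale on t: t**(5/2) on [0, 1/2); t**2*exp(-t) on [1/2, 1); t**2*exp(-t/2) on [1, 3/2)
invert the shared t-power to get sqrt(t) on [0, 1/2); exp(-t) on [1/2, 1); exp(-t/2) on [1, 3/2)
along the cuts 1/6, 1/3, ℳ[f](s) splits into 3 integrals
on [0, 1/6) integrate f = 9*sqrt(3)*t**(5/2) against the kernel
segment 1/6 to 1/3 holds 9*t**2*exp(-3*t); add its integral
the [1/3, 1/2) slice contributes ∫ 9*t**2*exp(-3*t/2)·t^(s-1) dt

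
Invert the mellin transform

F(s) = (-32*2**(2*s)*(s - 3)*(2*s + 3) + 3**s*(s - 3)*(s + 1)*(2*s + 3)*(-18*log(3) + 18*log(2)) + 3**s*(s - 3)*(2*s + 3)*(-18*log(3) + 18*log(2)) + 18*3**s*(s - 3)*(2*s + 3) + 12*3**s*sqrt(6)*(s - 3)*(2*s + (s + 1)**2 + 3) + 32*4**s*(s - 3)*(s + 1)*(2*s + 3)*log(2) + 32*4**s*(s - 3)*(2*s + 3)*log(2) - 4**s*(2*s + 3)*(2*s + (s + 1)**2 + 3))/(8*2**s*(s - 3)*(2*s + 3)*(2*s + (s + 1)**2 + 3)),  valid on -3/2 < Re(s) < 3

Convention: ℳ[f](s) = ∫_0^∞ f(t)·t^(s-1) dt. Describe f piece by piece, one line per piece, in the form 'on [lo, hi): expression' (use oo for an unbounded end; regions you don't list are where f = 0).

strip the shared t-power: sqrt(t) on [0, 3/2); t*log(t) on [3/2, 2); t**(-4) on [2, ∞)
summing 3 kernel integrals split by 3/2, 2 yields ℳ[f](s)
for t in [0, 3/2): the term is ∫ t**(3/2)·t^(s-1)
over [3/2, 2), the kernel integral of t**2*log(t) enters the sum
for t in [2, ∞): the term is ∫ t**(-3)·t^(s-1)

on [0, 3/2): t**(3/2)
on [3/2, 2): t**2*log(t)
on [2, oo): t**(-3)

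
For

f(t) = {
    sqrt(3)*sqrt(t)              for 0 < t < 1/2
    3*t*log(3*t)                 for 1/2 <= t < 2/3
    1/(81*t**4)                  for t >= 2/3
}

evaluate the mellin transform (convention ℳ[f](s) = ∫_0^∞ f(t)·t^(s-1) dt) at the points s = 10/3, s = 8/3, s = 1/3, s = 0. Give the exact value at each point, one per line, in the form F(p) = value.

F(10/3) = -9*2**(2/3)*log(3)/416 - 23*18**(1/3)/18252 + 27*2**(2/3)/5408 + 9*2**(2/3)*log(2)/416 + 3*2**(1/6)*sqrt(3)/184 + 16*18**(1/3)*log(2)/351
F(8/3) = -9*2**(1/3)*log(3)/176 - 263*12**(1/3)/17424 + 27*2**(1/3)/1936 + 9*2**(1/3)*log(2)/176 + 3*2**(5/6)*sqrt(3)/152 + 8*12**(1/3)*log(2)/99
F(1/3) = -9*2**(2/3)*log(3)/16 - 65*18**(1/3)/176 + 9*2**(2/3)*log(2)/16 + 27*2**(2/3)/64 + 18**(1/3)*log(2)/2 + 3*2**(1/6)*sqrt(3)/5
F(0) = -31/64 + log(8*sqrt(6)/9) + sqrt(6)

back out the common scale on t: sqrt(6)*sqrt(t)/2 on [0, 1); 3*t*log(3*t/2)/2 on [1, 4/3); 16/(81*t**4) on [4/3, ∞)
reversing the common scale on t: sqrt(t) on [0, 3/2); t*log(t) on [3/2, 2); t**(-4) on [2, ∞)
linearity at 1/2, 2/3 turns ℳ[f](s) into 3 summed integrals
segment [0, 1/2) carries sqrt(3)*sqrt(t); integrate it
[1/2, 2/3) adds the kernel integral of 3*t*log(3*t)
[2/3, ∞) adds the kernel integral of 1/(81*t**4)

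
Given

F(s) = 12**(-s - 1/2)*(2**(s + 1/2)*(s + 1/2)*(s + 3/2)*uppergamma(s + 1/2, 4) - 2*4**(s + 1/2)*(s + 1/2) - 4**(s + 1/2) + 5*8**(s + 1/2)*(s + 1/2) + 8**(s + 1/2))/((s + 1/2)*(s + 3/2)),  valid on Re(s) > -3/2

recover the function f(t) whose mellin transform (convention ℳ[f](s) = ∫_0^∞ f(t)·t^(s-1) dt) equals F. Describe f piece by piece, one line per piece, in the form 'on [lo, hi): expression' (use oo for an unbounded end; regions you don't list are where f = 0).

undo the shared t-power: 3*t on [0, 1/3); 6*t + 1 on [1/3, 2/3); exp(-6*t) on [2/3, ∞)
remove the common scale on t first: t on [0, 1); 2*t + 1 on [1, 2); exp(-2*t) on [2, ∞)
linearity at 1/3, 2/3 turns ℳ[f](s) into 3 summed integrals
on [0, 1/3): add ∫ 3*t**(3/2)·t^(s-1) dt
the [1/3, 2/3) slice contributes ∫ sqrt(t)*(6*t + 1)·t^(s-1) dt
on [2/3, ∞): add ∫ sqrt(t)*exp(-6*t)·t^(s-1) dt

on [0, 1/3): 3*t**(3/2)
on [1/3, 2/3): sqrt(t)*(6*t + 1)
on [2/3, oo): sqrt(t)*exp(-6*t)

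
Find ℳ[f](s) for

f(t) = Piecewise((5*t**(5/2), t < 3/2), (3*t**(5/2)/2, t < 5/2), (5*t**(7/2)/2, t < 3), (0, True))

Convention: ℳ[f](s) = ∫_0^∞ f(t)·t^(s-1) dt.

the 3 pieces separated at 3/2, 5/2 each add one integral
the [0, 3/2) slice contributes ∫ 5*t**(5/2)·t^(s-1) dt
on [3/2, 5/2): add ∫ 3*t**(5/2)/2·t^(s-1) dt
on [5/2, 3): add ∫ 5*t**(7/2)/2·t^(s-1) dt

(5*3**(s + 7/2)*(2*s + 5) + 7*(3/2)**(s + 5/2)*(2*s + 7) + 3*(5/2)**(s + 5/2)*(2*s + 7) - 5*(5/2)**(s + 7/2)*(2*s + 5))/((2*s + 5)*(2*s + 7))
  Re(s) > -5/2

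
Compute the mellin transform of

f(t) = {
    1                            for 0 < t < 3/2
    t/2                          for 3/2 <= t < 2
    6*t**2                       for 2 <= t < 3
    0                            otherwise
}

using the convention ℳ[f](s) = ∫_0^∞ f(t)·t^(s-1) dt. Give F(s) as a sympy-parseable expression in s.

slice at 3/2, 2, transform all 3 pieces, and sum them
segment [0, 3/2) carries 1; integrate it
[3/2, 2) adds the kernel integral of t/2
over [2, 3), the kernel integral of 6*t**2 enters the sum

(2**s*s*(-96*2**s*(s + 1) + 4*2**s*(s + 2) + 216*3**s*(s + 1) - 3*(3/2)**s*(s + 2)) + 4*3**s*(s + 1)*(s + 2))/(4*2**s*s*(s + 1)*(s + 2))
  Re(s) > 0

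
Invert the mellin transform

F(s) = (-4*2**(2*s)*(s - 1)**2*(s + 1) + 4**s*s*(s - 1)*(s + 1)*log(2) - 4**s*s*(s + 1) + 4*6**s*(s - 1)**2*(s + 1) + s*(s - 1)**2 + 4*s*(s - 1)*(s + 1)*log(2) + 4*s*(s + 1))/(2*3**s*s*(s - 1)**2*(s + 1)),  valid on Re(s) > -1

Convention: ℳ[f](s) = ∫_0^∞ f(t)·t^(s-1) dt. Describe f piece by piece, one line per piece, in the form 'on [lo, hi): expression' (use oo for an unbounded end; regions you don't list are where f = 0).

back out the common scale on t: t on [0, 1/2); log(t)/t on [1/2, 2); 2 on [2, 3)
undo the shared t-power: t**2 on [0, 1/2); log(t) on [1/2, 2); 2*t on [2, 3)
split f at 1/3, 4/3: ℳ[f](s) collects 3 kernel integrals
∫ 3*t/2·t^(s-1) over [0, 1/3)
between 1/3 and 4/3 the integrand is 2*log(3*t/2)/(3*t)·t^(s-1)
∫ over [4/3, 2) of 2·t^(s-1) joins the sum

on [0, 1/3): 3*t/2
on [1/3, 4/3): 2*log(3*t/2)/(3*t)
on [4/3, 2): 2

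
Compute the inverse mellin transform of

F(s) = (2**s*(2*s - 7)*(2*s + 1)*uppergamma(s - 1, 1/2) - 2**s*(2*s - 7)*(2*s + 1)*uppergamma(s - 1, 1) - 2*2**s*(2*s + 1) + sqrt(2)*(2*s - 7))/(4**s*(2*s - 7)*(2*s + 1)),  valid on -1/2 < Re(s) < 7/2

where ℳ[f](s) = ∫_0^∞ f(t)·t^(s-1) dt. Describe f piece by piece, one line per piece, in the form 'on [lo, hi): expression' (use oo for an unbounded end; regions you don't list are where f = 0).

on [0, 1/4): sqrt(2)*sqrt(t)
on [1/4, 1/2): exp(-2*t)/(2*t)
on [1/2, oo): sqrt(2)/(16*t**(7/2))

invert the common scale on t to get sqrt(t) on [0, 1/2); exp(-t)/t on [1/2, 1); t**(-7/2) on [1, ∞)
invert the shared t-power to get t**(3/2) on [0, 1/2); exp(-t) on [1/2, 1); t**(-5/2) on [1, ∞)
slice at 1/4, 1/2, transform all 3 pieces, and sum them
[0, 1/4) adds the kernel integral of sqrt(2)*sqrt(t)
for t in [1/4, 1/2): the term is ∫ exp(-2*t)/(2*t)·t^(s-1)
the [1/2, ∞) slice contributes ∫ sqrt(2)/(16*t**(7/2))·t^(s-1) dt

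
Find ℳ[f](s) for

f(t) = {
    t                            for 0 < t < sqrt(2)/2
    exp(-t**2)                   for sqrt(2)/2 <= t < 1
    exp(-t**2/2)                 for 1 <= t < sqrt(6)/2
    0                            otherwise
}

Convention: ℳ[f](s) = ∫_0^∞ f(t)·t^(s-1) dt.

undo the power substitution: sqrt(t) on [0, 1/2); exp(-t) on [1/2, 1); exp(-t/2) on [1, 3/2)
f breaks at sqrt(2)/2, 1 into 3 integrals to sum
piece [0, sqrt(2)/2): integrate t against the kernel
on [sqrt(2)/2, 1): add ∫ exp(-t**2)·t^(s-1) dt
piece [1, sqrt(6)/2): integrate exp(-t**2/2) against the kernel

(2**(s/2)*(s + 1)*uppergamma(s/2, 1/2) - 2**(s/2)*(s + 1)*uppergamma(s/2, 1) + 2**s*(s + 1)*uppergamma(s/2, 1/2) - 4**(s/2)*(s + 1)*uppergamma(s/2, 3/4) + sqrt(2))/(2*2**(s/2)*(s + 1))
  Re(s) > -1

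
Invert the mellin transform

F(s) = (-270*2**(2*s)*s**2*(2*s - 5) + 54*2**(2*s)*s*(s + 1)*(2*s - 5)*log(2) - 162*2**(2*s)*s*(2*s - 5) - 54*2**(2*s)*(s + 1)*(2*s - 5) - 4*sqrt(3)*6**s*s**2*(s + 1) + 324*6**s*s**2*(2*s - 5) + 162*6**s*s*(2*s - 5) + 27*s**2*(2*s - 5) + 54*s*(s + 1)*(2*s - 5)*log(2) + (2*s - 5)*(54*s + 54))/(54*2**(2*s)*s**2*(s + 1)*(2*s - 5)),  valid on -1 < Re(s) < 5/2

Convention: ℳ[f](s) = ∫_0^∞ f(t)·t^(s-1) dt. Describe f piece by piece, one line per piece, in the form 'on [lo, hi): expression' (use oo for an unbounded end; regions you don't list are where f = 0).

on [0, 1/4): 2*t
on [1/4, 1): log(2*t)
on [1, 3/2): 2*t + 3
on [3/2, oo): sqrt(2)/(8*t**(5/2))

back out the common scale on t: t on [0, 1/2); log(t) on [1/2, 2); t + 3 on [2, 3); …
treat the 4 regions marked off by 1/4, 1, 3/2 separately and sum
piece [0, 1/4): integrate 2*t against the kernel
on [1/4, 1): add ∫ log(2*t)·t^(s-1) dt
∫ (2*t + 3)·t^(s-1) over [1, 3/2)
∫ over [3/2, ∞) of sqrt(2)/(8*t**(5/2))·t^(s-1) joins the sum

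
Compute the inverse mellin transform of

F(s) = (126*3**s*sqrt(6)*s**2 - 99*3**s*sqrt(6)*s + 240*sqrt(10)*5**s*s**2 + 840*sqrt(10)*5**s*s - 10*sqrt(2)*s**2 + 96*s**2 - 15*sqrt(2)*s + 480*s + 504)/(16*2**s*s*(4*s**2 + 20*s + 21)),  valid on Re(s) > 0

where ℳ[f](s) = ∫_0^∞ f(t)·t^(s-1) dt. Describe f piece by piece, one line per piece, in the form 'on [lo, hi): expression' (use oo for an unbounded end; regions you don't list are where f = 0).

on [0, 1/2): 3/2
on [1/2, 3/2): 5*t**(7/2)/2
on [3/2, 5/2): 3*t**(3/2)

treat the 3 regions marked off by 1/2, 3/2 separately and sum
∫ over [0, 1/2) of 3/2·t^(s-1) joins the sum
segment 1/2 to 3/2 holds 5*t**(7/2)/2; add its integral
[3/2, 5/2) adds the kernel integral of 3*t**(3/2)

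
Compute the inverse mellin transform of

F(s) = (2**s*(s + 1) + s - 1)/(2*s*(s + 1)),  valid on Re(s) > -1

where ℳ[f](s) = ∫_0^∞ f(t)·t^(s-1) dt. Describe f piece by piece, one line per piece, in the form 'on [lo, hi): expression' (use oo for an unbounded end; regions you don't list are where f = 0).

decompose at 1; ℳ[f](s) sums the 2 pieces' integrals
segment 0 to 1 holds t; add its integral
the [1, 2) slice contributes ∫ 1/2·t^(s-1) dt

on [0, 1): t
on [1, 2): 1/2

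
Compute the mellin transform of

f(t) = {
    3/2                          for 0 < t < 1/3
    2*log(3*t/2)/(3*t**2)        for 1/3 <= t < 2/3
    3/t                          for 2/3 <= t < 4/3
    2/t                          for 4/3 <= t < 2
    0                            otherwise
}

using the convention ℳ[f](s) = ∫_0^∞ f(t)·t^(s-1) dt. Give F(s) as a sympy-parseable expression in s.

reversing the shared t-power: 3*t/2 on [0, 1/3); 2*log(3*t/2)/(3*t) on [1/3, 2/3); 3 on [2/3, 4/3); …
strip the common scale on t: t on [0, 1/2); log(t)/t on [1/2, 1); 3 on [1, 2); …
along the cuts 1/3, 2/3, 4/3, ℳ[f](s) splits into 4 integrals
the [0, 1/3) slice contributes ∫ 3/2·t^(s-1) dt
on [1/3, 2/3) integrate f = 2*log(3*t/2)/(3*t**2) against the kernel
on [2/3, 4/3): add ∫ 3/t·t^(s-1) dt
on [4/3, 2): add ∫ 2/t·t^(s-1) dt

(3*2**(2*s)*s*(-2*s + (s - 1)**2 + 3) - 6*2**s*s*(s - 1) - 18*2**s*s*(-2*s + (s - 1)**2 + 3) + 4*6**s*s*(-2*s + (s - 1)**2 + 3) + 24*s*(s - 1)**2*log(2) - 24*s*(s - 1)*log(2) + 24*s*(s - 1) + 6*(s - 1)*(-2*s + (s - 1)**2 + 3))/(4*3**s*s*(s - 1)*(-2*s + (s - 1)**2 + 3))
  Re(s) > 0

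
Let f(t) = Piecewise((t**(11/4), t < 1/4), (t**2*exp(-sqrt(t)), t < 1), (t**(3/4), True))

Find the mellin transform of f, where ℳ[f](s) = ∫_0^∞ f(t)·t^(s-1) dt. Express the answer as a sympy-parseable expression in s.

(32*2**(2*s)*(4*s + 3)*(4*s + 11)*uppergamma(2*s + 4, 1/2) - 32*2**(2*s)*(4*s + 3)*(4*s + 11)*uppergamma(2*s + 4, 1) - 64*2**(2*s)*(4*s + 11) + sqrt(2)*(4*s + 3))/(16*2**(2*s)*(4*s + 3)*(4*s + 11))
  -11/4 < Re(s) < -3/4

strip the shared t-power: t**(3/4) on [0, 1/4); exp(-sqrt(t)) on [1/4, 1); t**(-5/4) on [1, ∞)
reversing the power substitution: t**(3/2) on [0, 1/2); exp(-t) on [1/2, 1); t**(-5/2) on [1, ∞)
linearity at 1/4, 1 turns ℳ[f](s) into 3 summed integrals
[0, 1/4) adds the kernel integral of t**(11/4)
piece [1/4, 1): integrate t**2*exp(-sqrt(t)) against the kernel
the [1, ∞) slice contributes ∫ t**(3/4)·t^(s-1) dt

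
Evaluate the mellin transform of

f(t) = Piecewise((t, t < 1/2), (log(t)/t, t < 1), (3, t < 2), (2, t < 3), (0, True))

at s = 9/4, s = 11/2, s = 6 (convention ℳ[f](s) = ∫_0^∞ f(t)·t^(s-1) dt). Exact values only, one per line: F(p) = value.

integrate the 4 segments split at 1/2, 1, 2, then add the results
on [0, 1/2) integrate f = t against the kernel
on [1/2, 1) integrate f = log(t)/t against the kernel
on [1, 2): add ∫ 3·t^(s-1) dt
piece [2, 3): integrate 2 against the kernel

F(9/4) = 2**(3/4)*(-11544*2**(1/4) + 2340*log(2) + 2097 + 10400*sqrt(2) + 46800*6**(1/4))/11700
F(11/2) = sqrt(2)*(-220480*sqrt(2) + 5148*log(2) + 4315123 + 32752512*sqrt(6))/741312
F(6) = log(2)/160 + 17010271/67200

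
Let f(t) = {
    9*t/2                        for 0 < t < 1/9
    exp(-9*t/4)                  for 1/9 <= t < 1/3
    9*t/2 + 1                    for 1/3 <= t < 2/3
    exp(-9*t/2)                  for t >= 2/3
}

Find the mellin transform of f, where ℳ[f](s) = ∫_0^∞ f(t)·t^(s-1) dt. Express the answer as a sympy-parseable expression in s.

peel off the common scale on t: 3*t/2 on [0, 1/3); exp(-3*t/4) on [1/3, 1); 3*t/2 + 1 on [1, 2); …
remove the common scale on t first: t on [0, 1/2); exp(-t/2) on [1/2, 3/2); t + 1 on [3/2, 3); …
along the cuts 1/9, 1/3, 2/3, ℳ[f](s) splits into 4 integrals
on [0, 1/9) integrate f = 9*t/2 against the kernel
for t in [1/9, 1/3): the term is ∫ exp(-9*t/4)·t^(s-1)
[1/3, 2/3) adds the kernel integral of (9*t/2 + 1)
segment [2/3, ∞) carries exp(-9*t/2); integrate it

(2*2**s*s*(s + 1)*uppergamma(s, 3) - 5*3**s*s - 2*3**s + 2*4**s*s*(s + 1)*uppergamma(s, 1/4) - 2*4**s*s*(s + 1)*uppergamma(s, 3/4) + 8*6**s*s + 2*6**s + s)/(2*3**(2*s)*s*(s + 1))
  Re(s) > -1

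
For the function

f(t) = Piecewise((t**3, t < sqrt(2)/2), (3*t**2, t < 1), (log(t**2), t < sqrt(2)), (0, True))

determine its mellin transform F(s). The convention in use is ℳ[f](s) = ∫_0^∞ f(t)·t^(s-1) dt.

(sqrt(2)/2)**s*(12*2**(s/2)*s**2*(s + 3) + 8*2**(s/2)*(s + 2)*(s + 3) + 4*2**s*s*(s + 2)*(s + 3)*log(2) - 8*2**s*(s + 2)*(s + 3) + sqrt(2)*s**2*(s + 2) - 6*s**2*(s + 3))/(4*s**2*(s + 2)*(s + 3))
  Re(s) > -3

strip the power substitution: t**(3/2) on [0, 1/2); 3*t on [1/2, 1); log(t) on [1, 2)
along the cuts sqrt(2)/2, 1, ℳ[f](s) splits into 3 integrals
on [0, sqrt(2)/2) integrate f = t**3 against the kernel
between sqrt(2)/2 and 1 the integrand is 3*t**2·t^(s-1)
segment 1 to sqrt(2) holds log(t**2); add its integral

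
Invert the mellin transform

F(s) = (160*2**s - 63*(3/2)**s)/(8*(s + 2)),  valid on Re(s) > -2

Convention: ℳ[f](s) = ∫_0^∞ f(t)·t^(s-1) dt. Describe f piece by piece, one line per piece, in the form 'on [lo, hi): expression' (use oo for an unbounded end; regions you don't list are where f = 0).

along the cuts 3/2, ℳ[f](s) splits into 2 integrals
for t in [0, 3/2): the term is ∫ 3*t**2/2·t^(s-1)
for t in [3/2, 2): the term is ∫ 5*t**2·t^(s-1)

on [0, 3/2): 3*t**2/2
on [3/2, 2): 5*t**2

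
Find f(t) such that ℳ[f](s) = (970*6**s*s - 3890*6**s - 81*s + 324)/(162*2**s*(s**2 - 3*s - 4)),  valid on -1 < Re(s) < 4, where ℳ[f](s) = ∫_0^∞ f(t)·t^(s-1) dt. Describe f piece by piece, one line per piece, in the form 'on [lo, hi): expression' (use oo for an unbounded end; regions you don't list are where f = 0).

on [0, 1/2): t
on [1/2, 3): 2*t
on [3, oo): t**(-4)

treat the 3 regions marked off by 1/2, 3 separately and sum
segment 0 to 1/2 holds t; add its integral
[1/2, 3) adds the kernel integral of 2*t
between 3 and ∞ the integrand is t**(-4)·t^(s-1)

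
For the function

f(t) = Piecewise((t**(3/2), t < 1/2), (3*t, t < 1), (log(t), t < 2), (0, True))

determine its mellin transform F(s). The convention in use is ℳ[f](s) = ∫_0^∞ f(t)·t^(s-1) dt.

integrate the 3 segments split at 1/2, 1, then add the results
∫ over [0, 1/2) of t**(3/2)·t^(s-1) joins the sum
segment 1/2 to 1 holds 3*t; add its integral
∫ over [1, 2) of log(t)·t^(s-1) joins the sum

(-2*2**(2*s)*(s + 1)*(2*s + 3) + 6*2**s*s**2*(2*s + 3) + 2*2**s*(s + 1)*(2*s + 3) + 4**s*s*(s + 1)*(2*s + 3)*log(4) + sqrt(2)*s**2*(s + 1) - 3*s**2*(2*s + 3))/(2*2**s*s**2*(s + 1)*(2*s + 3))
  Re(s) > -3/2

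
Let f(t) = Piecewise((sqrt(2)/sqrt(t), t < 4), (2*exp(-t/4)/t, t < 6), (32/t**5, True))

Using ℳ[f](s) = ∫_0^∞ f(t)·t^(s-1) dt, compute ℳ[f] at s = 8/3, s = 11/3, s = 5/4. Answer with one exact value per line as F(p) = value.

F(8/3) = -16*2**(1/3)*uppergamma(5/3, 3/2) + 4*6**(2/3)/63 + 16*2**(1/3)*uppergamma(5/3, 1) + 96*2**(5/6)/13
F(11/3) = -64*2**(1/3)*uppergamma(8/3, 3/2) + 2*6**(2/3)/3 + 384*2**(5/6)/19 + 64*2**(1/3)*uppergamma(8/3, 1)
F(5/4) = -2*sqrt(2)*uppergamma(1/4, 3/2) + 8*6**(1/4)/1215 + 2*sqrt(2)*uppergamma(1/4, 1) + 16/3

remove the common scale on t first: 1/sqrt(t) on [0, 2); exp(-t/2)/t on [2, 3); t**(-5) on [3, ∞)
the shared t-power comes off first: sqrt(t) on [0, 2); exp(-t/2) on [2, 3); t**(-4) on [3, ∞)
linearity at 4, 6 turns ℳ[f](s) into 3 summed integrals
∫ over [0, 4) of sqrt(2)/sqrt(t)·t^(s-1) joins the sum
segment 4 to 6 holds 2*exp(-t/4)/t; add its integral
the [6, ∞) slice contributes ∫ 32/t**5·t^(s-1) dt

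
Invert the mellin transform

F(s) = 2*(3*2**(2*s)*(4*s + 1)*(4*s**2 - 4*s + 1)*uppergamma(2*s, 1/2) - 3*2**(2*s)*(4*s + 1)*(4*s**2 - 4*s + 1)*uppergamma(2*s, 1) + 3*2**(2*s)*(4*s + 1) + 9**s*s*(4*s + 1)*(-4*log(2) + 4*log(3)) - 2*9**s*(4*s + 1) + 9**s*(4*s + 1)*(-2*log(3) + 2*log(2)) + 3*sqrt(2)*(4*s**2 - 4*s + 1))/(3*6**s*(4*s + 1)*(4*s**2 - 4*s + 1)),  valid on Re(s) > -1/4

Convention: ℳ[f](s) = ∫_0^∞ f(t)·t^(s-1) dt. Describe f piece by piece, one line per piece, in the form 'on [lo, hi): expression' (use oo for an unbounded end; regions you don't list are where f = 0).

on [0, 1/6): 2**(3/4)*3**(1/4)*t**(1/4)/2
on [1/6, 2/3): exp(-sqrt(6)*sqrt(t)/2)
on [2/3, 3/2): sqrt(6)*log(sqrt(6)*sqrt(t)/2)/(3*sqrt(t))

reversing the common scale on t: t**(1/4) on [0, 1/4); exp(-sqrt(t)) on [1/4, 1); log(sqrt(t))/sqrt(t) on [1, 9/4)
strip the power substitution: sqrt(t) on [0, 1/2); exp(-t) on [1/2, 1); log(t)/t on [1, 3/2)
slice at 1/6, 2/3, transform all 3 pieces, and sum them
∫ over [0, 1/6) of 2**(3/4)*3**(1/4)*t**(1/4)/2·t^(s-1) joins the sum
between 1/6 and 2/3 the integrand is exp(-sqrt(6)*sqrt(t)/2)·t^(s-1)
between 2/3 and 3/2 the integrand is sqrt(6)*log(sqrt(6)*sqrt(t)/2)/(3*sqrt(t))·t^(s-1)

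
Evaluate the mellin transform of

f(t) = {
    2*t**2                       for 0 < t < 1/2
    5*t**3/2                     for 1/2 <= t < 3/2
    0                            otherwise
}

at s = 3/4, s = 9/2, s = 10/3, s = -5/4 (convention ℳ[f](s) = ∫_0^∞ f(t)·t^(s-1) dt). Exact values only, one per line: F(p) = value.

F(3/4) = 2**(1/4)*(13 + 297*3**(3/4))/264
F(9/2) = 11*sqrt(2)/9984 + 729*sqrt(6)/256
F(10/3) = 27*2**(2/3)*(1 + 810*3**(1/3))/9728
F(-5/4) = 2**(1/4)*(41 + 45*3**(3/4))/42

integrate the 2 segments split at 1/2, then add the results
segment 0 to 1/2 holds 2*t**2; add its integral
on [1/2, 3/2): add ∫ 5*t**3/2·t^(s-1) dt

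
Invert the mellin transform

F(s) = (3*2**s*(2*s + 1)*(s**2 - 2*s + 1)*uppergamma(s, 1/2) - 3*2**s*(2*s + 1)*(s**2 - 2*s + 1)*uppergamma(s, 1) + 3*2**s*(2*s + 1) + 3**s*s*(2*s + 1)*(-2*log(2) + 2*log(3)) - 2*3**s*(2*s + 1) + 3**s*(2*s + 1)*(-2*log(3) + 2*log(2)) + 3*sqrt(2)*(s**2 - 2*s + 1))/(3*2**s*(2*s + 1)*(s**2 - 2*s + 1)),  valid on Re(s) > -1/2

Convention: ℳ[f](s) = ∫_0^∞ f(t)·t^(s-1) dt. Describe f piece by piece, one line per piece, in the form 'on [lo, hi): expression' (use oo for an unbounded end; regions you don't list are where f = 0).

integrate the 3 segments split at 1/2, 1, then add the results
[0, 1/2) adds the kernel integral of sqrt(t)
between 1/2 and 1 the integrand is exp(-t)·t^(s-1)
on [1, 3/2): add ∫ log(t)/t·t^(s-1) dt

on [0, 1/2): sqrt(t)
on [1/2, 1): exp(-t)
on [1, 3/2): log(t)/t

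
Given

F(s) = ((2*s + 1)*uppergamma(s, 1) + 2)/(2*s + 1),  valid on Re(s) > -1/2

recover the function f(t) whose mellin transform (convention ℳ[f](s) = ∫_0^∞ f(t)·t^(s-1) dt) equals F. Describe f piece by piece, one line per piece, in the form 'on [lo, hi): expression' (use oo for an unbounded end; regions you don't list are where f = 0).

decompose at 1; ℳ[f](s) sums the 2 pieces' integrals
the [0, 1) slice contributes ∫ sqrt(t)·t^(s-1) dt
over [1, ∞), the kernel integral of exp(-t) enters the sum

on [0, 1): sqrt(t)
on [1, oo): exp(-t)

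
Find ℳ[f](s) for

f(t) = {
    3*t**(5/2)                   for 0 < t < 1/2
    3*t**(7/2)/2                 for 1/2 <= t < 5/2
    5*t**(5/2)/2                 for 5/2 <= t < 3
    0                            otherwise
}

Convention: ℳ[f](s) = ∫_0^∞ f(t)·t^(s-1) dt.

treat the 3 regions marked off by 1/2, 5/2 separately and sum
between 0 and 1/2 the integrand is 3*t**(5/2)·t^(s-1)
on [1/2, 5/2): add ∫ 3*t**(7/2)/2·t^(s-1) dt
segment [5/2, 3) carries 5*t**(5/2)/2; integrate it

(250*sqrt(10)*5**s*s + 125*sqrt(10)*5**s + 1440*sqrt(3)*6**s*s + 5040*sqrt(3)*6**s + 18*sqrt(2)*s + 69*sqrt(2))/(16*2**s*(4*s**2 + 24*s + 35))
  Re(s) > -5/2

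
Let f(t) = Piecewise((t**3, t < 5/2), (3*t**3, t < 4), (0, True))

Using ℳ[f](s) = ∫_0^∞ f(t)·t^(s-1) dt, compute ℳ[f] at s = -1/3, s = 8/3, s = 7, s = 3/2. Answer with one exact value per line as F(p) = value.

F(-1/3) = 2**(1/3)*(36 - 75*5**(2/3)/32)
F(8/3) = 3*2**(1/3)*(196608 - 3125*5**(2/3))/544
F(7) = 1600847111/5120
F(3/2) = 1024/3 - 625*sqrt(10)/72

along the cuts 5/2, ℳ[f](s) splits into 2 integrals
[0, 5/2) adds the kernel integral of t**3
piece [5/2, 4): integrate 3*t**3 against the kernel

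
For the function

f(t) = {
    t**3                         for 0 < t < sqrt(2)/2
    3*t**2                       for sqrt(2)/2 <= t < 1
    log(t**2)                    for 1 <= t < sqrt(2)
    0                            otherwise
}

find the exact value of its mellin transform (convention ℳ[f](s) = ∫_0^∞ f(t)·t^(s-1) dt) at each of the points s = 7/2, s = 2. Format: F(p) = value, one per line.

reversing the power substitution: t**(3/2) on [0, 1/2); 3*t on [1/2, 1); log(t) on [1, 2)
split f at sqrt(2)/2, 1: ℳ[f](s) collects 3 kernel integrals
for t in [0, sqrt(2)/2): the term is ∫ t**3·t^(s-1)
segment [sqrt(2)/2, 1) carries 3*t**2; integrate it
piece [1, sqrt(2)): integrate log(t**2) against the kernel

F(7/2) = -1615*2**(3/4)/5096 - 3*2**(1/4)/44 + 4*2**(3/4)*log(2)/7 + 382/539
F(2) = sqrt(2)/40 + 1/16 + log(2)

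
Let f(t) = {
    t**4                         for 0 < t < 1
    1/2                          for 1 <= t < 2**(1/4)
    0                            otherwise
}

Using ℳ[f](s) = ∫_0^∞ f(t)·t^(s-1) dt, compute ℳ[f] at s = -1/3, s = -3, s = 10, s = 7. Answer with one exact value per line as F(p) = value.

F(-1/3) = 39/22 - 3*2**(11/12)/4
F(-3) = 7/6 - 2**(1/4)/12
F(10) = 3/140 + sqrt(2)/5
F(7) = 3/154 + 2**(3/4)/7

the power substitution comes off first: t**2 on [0, 1); 1/2 on [1, sqrt(2))
undo the power substitution: t on [0, 1); 1/2 on [1, 2)
along the cuts 1, ℳ[f](s) splits into 2 integrals
[0, 1) adds the kernel integral of t**4
[1, 2**(1/4)) adds the kernel integral of 1/2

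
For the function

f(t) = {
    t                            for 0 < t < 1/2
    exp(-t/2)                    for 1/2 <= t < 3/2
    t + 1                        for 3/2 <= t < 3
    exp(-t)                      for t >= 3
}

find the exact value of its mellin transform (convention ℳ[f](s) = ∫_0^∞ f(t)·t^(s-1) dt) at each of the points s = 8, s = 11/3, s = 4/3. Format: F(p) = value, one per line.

summing 4 kernel integrals split by 1/2, 3/2, 3 yields ℳ[f](s)
between 0 and 1/2 the integrand is t·t^(s-1)
over [1/2, 3/2), the kernel integral of exp(-t/2) enters the sum
between 3/2 and 3 the integrand is (t + 1)·t^(s-1)
over [3, ∞), the kernel integral of exp(-t) enters the sum

F(8) = -174811815*exp(-3/4)/64 + 55289551/18432 + 100026*exp(-3) + 106028861*exp(-1/4)/64
F(11/3) = 2**(1/3)*(-39424*2**(1/3)*uppergamma(11/3, 3/4) - 4941*3**(2/3) + 33 + 2464*2**(2/3)*uppergamma(11/3, 3) + 39424*2**(1/3)*uppergamma(11/3, 1/4) + 60912*6**(2/3))/4928
F(4/3) = 2**(2/3)*(-117*3**(1/3) - 112*2**(2/3)*uppergamma(4/3, 3/4) + 56*2**(1/3)*uppergamma(4/3, 3) + 6 + 112*2**(2/3)*uppergamma(4/3, 1/4) + 342*6**(1/3))/112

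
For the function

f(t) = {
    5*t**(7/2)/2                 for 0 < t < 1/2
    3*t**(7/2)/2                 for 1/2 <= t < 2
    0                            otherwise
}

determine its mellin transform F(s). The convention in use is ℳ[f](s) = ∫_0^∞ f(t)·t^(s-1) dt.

treat the 2 regions marked off by 1/2 separately and sum
over [0, 1/2), the kernel integral of 5*t**(7/2)/2 enters the sum
between 1/2 and 2 the integrand is 3*t**(7/2)/2·t^(s-1)

(2*2**(-s - 7/2) + 3*2**(s + 7/2))/(2*s + 7)
  Re(s) > -7/2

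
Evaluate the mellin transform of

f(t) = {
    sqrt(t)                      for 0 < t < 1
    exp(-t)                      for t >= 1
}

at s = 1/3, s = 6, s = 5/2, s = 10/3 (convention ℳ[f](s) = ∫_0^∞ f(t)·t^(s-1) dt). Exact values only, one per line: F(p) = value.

F(1/3) = uppergamma(1/3, 1) + 6/5
F(6) = 2/13 + 326*exp(-1)
F(5/2) = (E*(9*sqrt(pi)*erfc(1) + 4) + 30)*exp(-1)/12
F(10/3) = 6/23 + uppergamma(10/3, 1)

treat the 2 regions marked off by 1 separately and sum
over [0, 1), the kernel integral of sqrt(t) enters the sum
the [1, ∞) slice contributes ∫ exp(-t)·t^(s-1) dt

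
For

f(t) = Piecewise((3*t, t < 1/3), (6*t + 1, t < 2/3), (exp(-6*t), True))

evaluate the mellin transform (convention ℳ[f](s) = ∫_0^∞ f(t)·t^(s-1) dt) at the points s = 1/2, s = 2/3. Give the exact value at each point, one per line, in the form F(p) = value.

F(1/2) = sqrt(3)*(-16 + 3*sqrt(2)*sqrt(pi)*erfc(2) + 28*sqrt(2))/18
F(2/3) = 12**(1/3)*(-21*2**(1/3) + 5*2**(2/3)*uppergamma(2/3, 4) + 78)/60

reversing the common scale on t: 2*t on [0, 1/2); 4*t + 1 on [1/2, 1); exp(-4*t) on [1, ∞)
remove the common scale on t first: t on [0, 1); 2*t + 1 on [1, 2); exp(-2*t) on [2, ∞)
split f at 1/3, 2/3: ℳ[f](s) collects 3 kernel integrals
segment [0, 1/3) carries 3*t; integrate it
on [1/3, 2/3) integrate f = (6*t + 1) against the kernel
segment [2/3, ∞) carries exp(-6*t); integrate it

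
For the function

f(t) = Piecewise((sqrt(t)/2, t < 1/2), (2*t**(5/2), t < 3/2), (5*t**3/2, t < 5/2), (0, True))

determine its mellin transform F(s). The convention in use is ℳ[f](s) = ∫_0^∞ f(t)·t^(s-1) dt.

along the cuts 1/2, 3/2, ℳ[f](s) splits into 3 integrals
piece [0, 1/2): integrate sqrt(t)/2 against the kernel
piece [1/2, 3/2): integrate 2*t**(5/2) against the kernel
on [3/2, 5/2): add ∫ 5*t**3/2·t^(s-1) dt

(2**(7/2 - s)*3**(s + 5/2)*(s + 3)*(2*s + 1) - 2**(7/2 - s)*(s + 3)*(2*s + 1) + 2**(7/2 - s)*(s + 3)*(2*s + 5) - 135*(3/2)**s*(2*s + 1)*(2*s + 5) + 5**(s + 4)*(2*s + 1)*(2*s + 5)/2**s)/(16*(s + 3)*(2*s + 1)*(2*s + 5))
  Re(s) > -1/2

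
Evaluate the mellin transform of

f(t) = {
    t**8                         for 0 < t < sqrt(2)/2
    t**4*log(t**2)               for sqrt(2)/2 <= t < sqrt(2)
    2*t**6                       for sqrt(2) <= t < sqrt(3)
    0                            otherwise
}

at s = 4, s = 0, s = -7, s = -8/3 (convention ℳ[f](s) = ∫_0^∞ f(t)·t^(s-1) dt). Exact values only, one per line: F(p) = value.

F(4) = 257*log(2)/128 + 320281/7680
F(0) = 17*log(2)/16 + 2255/384
F(-7) = sqrt(2)*(-12*sqrt(6) - 27*log(2) + 68)/36
F(-8/3) = 3*2**(1/3)*(-496*2**(1/3) + 125 + log(2**(80 + 160*2**(1/3))) + 192*6**(2/3))/640

invert the power substitution to get t**4 on [0, 1/2); t**2*log(t) on [1/2, 2); 2*t**3 on [2, 3)
invert the shared t-power to get t**2 on [0, 1/2); log(t) on [1/2, 2); 2*t on [2, 3)
breakpoints sqrt(2)/2, sqrt(2): one integral from each of the 3 segments
segment 0 to sqrt(2)/2 holds t**8; add its integral
∫ t**4*log(t**2)·t^(s-1) over [sqrt(2)/2, sqrt(2))
for t in [sqrt(2), sqrt(3)): the term is ∫ 2*t**6·t^(s-1)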